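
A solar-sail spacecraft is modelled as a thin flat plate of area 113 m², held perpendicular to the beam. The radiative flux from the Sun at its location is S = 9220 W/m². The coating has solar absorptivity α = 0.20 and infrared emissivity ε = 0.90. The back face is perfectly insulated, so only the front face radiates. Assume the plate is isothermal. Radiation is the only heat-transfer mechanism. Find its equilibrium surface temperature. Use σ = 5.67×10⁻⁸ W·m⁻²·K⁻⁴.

T ≈ 436 K

At equilibrium, absorbed power = emitted power.
Absorbing cross-section = A = 113.0 m²; emitting surface = A = 113.0 m² (ratio 1).
αS·A_cross = εσ·A_surf·T⁴  ⇒  T⁴ = αS/(ε·1σ).
T⁴ = 0.200·9220/(0.90·1·5.67×10⁻⁸) = 3.614×10¹⁰ K⁴.
T = (3.614×10¹⁰)^(1/4).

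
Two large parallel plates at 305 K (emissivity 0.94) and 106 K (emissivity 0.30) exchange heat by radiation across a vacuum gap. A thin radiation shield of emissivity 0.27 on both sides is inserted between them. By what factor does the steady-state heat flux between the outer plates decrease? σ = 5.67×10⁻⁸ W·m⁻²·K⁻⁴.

factor ≈ 2.89

Without shield: q₀ = σΔ(T⁴)/(1/ε₁+1/ε₂−1) with denominator 3.397.
With shield the two gaps are in series; the resistances add: (1/ε₁+1/ε_s−1)+(1/ε_s+1/ε₂−1) = 3.768+6.037 = 9.805.
Heat-flux ratio q₀/q = 9.805/3.397.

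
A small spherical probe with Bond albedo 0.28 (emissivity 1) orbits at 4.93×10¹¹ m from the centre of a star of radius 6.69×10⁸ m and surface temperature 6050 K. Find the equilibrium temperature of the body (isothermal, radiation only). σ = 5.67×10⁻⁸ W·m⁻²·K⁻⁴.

The star's surface emits σT_*⁴; at distance d the flux is S = σT_*⁴(R_*/d)².
S = 5.67×10⁻⁸·(6050)⁴·(6.69×10⁸/4.93×10¹¹)² = 139.9 W/m².
For an isothermal sphere T⁴ = (1−a)S/(4σ) = 4.441×10⁸ K⁴.

T ≈ 145 K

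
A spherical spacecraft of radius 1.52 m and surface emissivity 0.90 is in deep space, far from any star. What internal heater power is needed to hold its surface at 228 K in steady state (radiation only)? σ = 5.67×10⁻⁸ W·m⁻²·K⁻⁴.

P ≈ 4000 W

P = εσ·4πr²·T⁴.
4πr² = 29.03 m²; T⁴ = 2.702×10⁹ K⁴.
P = 0.90·5.67×10⁻⁸·29.03·2.702×10⁹.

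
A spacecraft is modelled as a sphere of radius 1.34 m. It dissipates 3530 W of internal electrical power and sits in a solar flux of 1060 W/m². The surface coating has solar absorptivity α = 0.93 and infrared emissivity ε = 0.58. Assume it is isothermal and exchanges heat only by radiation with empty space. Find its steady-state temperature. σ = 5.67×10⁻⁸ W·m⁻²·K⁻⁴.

At steady state, absorbed solar power + internal power = radiated power.
Absorbed: α·S·A_cross = 0.93·1060·5.641 = 5561 W (cross-section πr²).
Total input = 5561 + 3530 = 9091 W.
Radiated: εσ·A_surf·T⁴ with A_surf = 4πr² = 22.56 m².
T⁴ = 9091/(0.58·5.67×10⁻⁸·22.56) = 1.225×10¹⁰ K⁴.

T ≈ 333 K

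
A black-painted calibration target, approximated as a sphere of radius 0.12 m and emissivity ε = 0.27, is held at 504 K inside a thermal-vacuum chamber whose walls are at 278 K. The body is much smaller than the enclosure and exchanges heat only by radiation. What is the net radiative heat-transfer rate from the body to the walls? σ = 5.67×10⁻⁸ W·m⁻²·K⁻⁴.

P_net ≈ 162 W

For a small grey body in a large enclosure: P_net = εσA(T_body⁴ − T_wall⁴).
A = 4πr² = 0.1810 m²; T_body⁴ − T_wall⁴ = 6.452×10¹⁰ − 5.973×10⁹ = 5.855×10¹⁰ K⁴.
|P_net| = 0.27·5.67×10⁻⁸·0.1810·5.855×10¹⁰.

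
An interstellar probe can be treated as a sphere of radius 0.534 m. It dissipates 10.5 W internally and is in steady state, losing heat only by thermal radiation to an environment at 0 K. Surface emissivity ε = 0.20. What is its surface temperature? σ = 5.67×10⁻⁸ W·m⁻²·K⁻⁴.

Steady state: internal power = radiated power, P = εσA T⁴.
Radiating area A = 4πr² = 3.583 m².
T⁴ = P/(εσA) = 10.5/(0.20·5.67×10⁻⁸·3.583) = 2.584×10⁸ K⁴.
T = (2.584×10⁸)^(1/4).

T ≈ 127 K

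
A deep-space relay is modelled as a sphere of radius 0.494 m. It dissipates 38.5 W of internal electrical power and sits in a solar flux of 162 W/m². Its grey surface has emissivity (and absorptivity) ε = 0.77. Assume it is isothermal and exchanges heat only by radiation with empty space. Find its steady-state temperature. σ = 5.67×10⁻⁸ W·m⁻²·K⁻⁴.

At steady state, absorbed solar power + internal power = radiated power.
Absorbed: α·S·A_cross = 0.77·162·0.7667 = 95.63 W (cross-section πr²).
Total input = 95.63 + 38.5 = 134.1 W.
Radiated: εσ·A_surf·T⁴ with A_surf = 4πr² = 3.067 m².
T⁴ = 134.1/(0.77·5.67×10⁻⁸·3.067) = 1.002×10⁹ K⁴.

T ≈ 178 K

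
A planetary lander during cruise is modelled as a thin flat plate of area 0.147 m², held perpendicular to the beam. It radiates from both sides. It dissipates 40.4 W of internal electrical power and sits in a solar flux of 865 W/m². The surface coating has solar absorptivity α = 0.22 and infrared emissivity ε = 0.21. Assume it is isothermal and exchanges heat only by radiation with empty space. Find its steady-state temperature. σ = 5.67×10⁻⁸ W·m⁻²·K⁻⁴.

T ≈ 374 K

At steady state, absorbed solar power + internal power = radiated power.
Absorbed: α·S·A_cross = 0.22·865·0.1470 = 27.97 W (cross-section A).
Total input = 27.97 + 40.4 = 68.37 W.
Radiated: εσ·A_surf·T⁴ with A_surf = 2A = 0.2940 m².
T⁴ = 68.37/(0.21·5.67×10⁻⁸·0.2940) = 1.953×10¹⁰ K⁴.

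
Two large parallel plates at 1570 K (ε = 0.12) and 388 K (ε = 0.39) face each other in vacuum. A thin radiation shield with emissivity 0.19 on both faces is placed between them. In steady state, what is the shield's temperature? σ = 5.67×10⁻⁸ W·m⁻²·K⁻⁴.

In steady state the net flux on the hot side equals that on the cold side.
σ(T₁⁴−T_s⁴)/D₁ = σ(T_s⁴−T₂⁴)/D₂, with D₁ = 1/ε₁+1/ε_s−1 = 12.60, D₂ = 1/ε_s+1/ε₂−1 = 6.827.
Solve for T_s⁴: T_s⁴ = (D₂·T₁⁴ + D₁·T₂⁴)/(D₁+D₂) = 2.150×10¹² K⁴.

T_s ≈ 1210 K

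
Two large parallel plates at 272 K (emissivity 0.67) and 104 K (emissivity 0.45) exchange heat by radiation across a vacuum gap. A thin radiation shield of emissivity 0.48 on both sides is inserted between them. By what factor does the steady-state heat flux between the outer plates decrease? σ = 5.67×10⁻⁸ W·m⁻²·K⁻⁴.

Without shield: q₀ = σΔ(T⁴)/(1/ε₁+1/ε₂−1) with denominator 2.715.
With shield the two gaps are in series; the resistances add: (1/ε₁+1/ε_s−1)+(1/ε_s+1/ε₂−1) = 2.576+3.306 = 5.881.
Heat-flux ratio q₀/q = 5.881/2.715.

factor ≈ 2.17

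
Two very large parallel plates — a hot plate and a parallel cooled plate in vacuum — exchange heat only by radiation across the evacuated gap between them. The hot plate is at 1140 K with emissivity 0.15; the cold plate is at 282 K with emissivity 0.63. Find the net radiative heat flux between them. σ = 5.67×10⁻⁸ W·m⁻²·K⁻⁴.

For two infinite grey parallel plates, q = σ(T₁⁴ − T₂⁴)/(1/ε₁ + 1/ε₂ − 1).
T₁⁴ − T₂⁴ = 1.689×10¹² − 6.324×10⁹ = 1.683×10¹² K⁴.
1/ε₁ + 1/ε₂ − 1 = 6.667 + 1.587 − 1 = 7.254.
q = 5.67×10⁻⁸ × 1.683×10¹² / 7.254.

q ≈ 13200 W/m²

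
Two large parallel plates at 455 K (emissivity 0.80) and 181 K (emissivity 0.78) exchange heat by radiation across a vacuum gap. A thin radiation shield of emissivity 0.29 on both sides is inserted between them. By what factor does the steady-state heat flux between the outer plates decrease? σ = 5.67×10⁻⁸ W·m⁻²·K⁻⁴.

Without shield: q₀ = σΔ(T⁴)/(1/ε₁+1/ε₂−1) with denominator 1.532.
With shield the two gaps are in series; the resistances add: (1/ε₁+1/ε_s−1)+(1/ε_s+1/ε₂−1) = 3.698+3.730 = 7.429.
Heat-flux ratio q₀/q = 7.429/1.532.

factor ≈ 4.85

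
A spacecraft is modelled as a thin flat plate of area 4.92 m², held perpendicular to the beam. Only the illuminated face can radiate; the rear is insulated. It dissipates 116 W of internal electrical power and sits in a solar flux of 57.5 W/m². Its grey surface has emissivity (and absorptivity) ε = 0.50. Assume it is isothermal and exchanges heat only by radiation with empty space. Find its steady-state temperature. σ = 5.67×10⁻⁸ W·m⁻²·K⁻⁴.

At steady state, absorbed solar power + internal power = radiated power.
Absorbed: α·S·A_cross = 0.50·57.5·4.920 = 141.4 W (cross-section A).
Total input = 141.4 + 116 = 257.4 W.
Radiated: εσ·A_surf·T⁴ with A_surf = A = 4.920 m².
T⁴ = 257.4/(0.50·5.67×10⁻⁸·4.920) = 1.846×10⁹ K⁴.

T ≈ 207 K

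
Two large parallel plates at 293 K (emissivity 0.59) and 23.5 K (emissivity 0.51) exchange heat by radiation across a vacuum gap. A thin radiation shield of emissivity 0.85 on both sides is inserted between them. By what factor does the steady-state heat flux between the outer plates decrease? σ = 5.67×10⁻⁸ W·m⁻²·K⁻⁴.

Without shield: q₀ = σΔ(T⁴)/(1/ε₁+1/ε₂−1) with denominator 2.656.
With shield the two gaps are in series; the resistances add: (1/ε₁+1/ε_s−1)+(1/ε_s+1/ε₂−1) = 1.871+2.137 = 4.009.
Heat-flux ratio q₀/q = 4.009/2.656.

factor ≈ 1.51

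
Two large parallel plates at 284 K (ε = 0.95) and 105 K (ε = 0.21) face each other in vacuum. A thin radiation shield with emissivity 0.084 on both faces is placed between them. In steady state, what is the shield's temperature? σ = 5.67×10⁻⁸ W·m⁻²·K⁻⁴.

In steady state the net flux on the hot side equals that on the cold side.
σ(T₁⁴−T_s⁴)/D₁ = σ(T_s⁴−T₂⁴)/D₂, with D₁ = 1/ε₁+1/ε_s−1 = 11.96, D₂ = 1/ε_s+1/ε₂−1 = 15.67.
Solve for T_s⁴: T_s⁴ = (D₂·T₁⁴ + D₁·T₂⁴)/(D₁+D₂) = 3.742×10⁹ K⁴.

T_s ≈ 247 K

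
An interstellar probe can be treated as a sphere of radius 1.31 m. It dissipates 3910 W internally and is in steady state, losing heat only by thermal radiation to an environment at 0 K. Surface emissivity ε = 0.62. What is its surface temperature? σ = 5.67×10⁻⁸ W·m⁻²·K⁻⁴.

Steady state: internal power = radiated power, P = εσA T⁴.
Radiating area A = 4πr² = 21.57 m².
T⁴ = P/(εσA) = 3910/(0.62·5.67×10⁻⁸·21.57) = 5.158×10⁹ K⁴.
T = (5.158×10⁹)^(1/4).

T ≈ 268 K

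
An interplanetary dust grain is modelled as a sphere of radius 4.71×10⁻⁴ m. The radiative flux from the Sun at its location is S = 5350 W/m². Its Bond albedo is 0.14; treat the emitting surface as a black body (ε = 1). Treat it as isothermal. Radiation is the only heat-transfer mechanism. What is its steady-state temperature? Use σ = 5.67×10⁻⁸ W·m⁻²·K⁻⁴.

T ≈ 377 K

At equilibrium, absorbed power = emitted power.
Absorbing cross-section = πr² = 6.969×10⁻⁷ m²; emitting surface = 4πr² = 2.788×10⁻⁶ m² (ratio 4).
(1−a)S·A_cross = εσ·A_surf·T⁴  ⇒  T⁴ = (1−a)S/(4σ).
T⁴ = 0.860·5350/(4·5.67×10⁻⁸) = 2.029×10¹⁰ K⁴.
T = (2.029×10¹⁰)^(1/4).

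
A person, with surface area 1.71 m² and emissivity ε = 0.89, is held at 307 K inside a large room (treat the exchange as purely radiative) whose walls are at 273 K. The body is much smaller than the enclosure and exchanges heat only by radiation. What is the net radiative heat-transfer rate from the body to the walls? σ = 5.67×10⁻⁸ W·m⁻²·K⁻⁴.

P_net ≈ 287 W

For a small grey body in a large enclosure: P_net = εσA(T_body⁴ − T_wall⁴).
A = 1.71 m²; T_body⁴ − T_wall⁴ = 8.883×10⁹ − 5.555×10⁹ = 3.328×10⁹ K⁴.
|P_net| = 0.89·5.67×10⁻⁸·1.710·3.328×10⁹.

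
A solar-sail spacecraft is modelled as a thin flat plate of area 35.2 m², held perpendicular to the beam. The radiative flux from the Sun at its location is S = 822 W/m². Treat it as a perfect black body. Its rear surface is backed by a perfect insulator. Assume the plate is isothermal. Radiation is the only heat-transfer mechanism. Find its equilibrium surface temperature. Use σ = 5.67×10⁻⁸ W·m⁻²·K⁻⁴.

At equilibrium, absorbed power = emitted power.
Absorbing cross-section = A = 35.20 m²; emitting surface = A = 35.20 m² (ratio 1).
S·A_cross = εσ·A_surf·T⁴  ⇒  T⁴ = S/(1σ).
T⁴ = 1.00·822/(1·5.67×10⁻⁸) = 1.450×10¹⁰ K⁴.
T = (1.450×10¹⁰)^(1/4).

T ≈ 347 K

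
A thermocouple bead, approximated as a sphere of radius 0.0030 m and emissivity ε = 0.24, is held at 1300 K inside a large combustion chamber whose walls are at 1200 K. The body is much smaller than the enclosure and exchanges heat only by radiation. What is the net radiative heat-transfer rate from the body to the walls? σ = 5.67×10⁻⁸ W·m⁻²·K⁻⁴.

For a small grey body in a large enclosure: P_net = εσA(T_body⁴ − T_wall⁴).
A = 4πr² = 1.131×10⁻⁴ m²; T_body⁴ − T_wall⁴ = 2.856×10¹² − 2.074×10¹² = 7.825×10¹¹ K⁴.
|P_net| = 0.24·5.67×10⁻⁸·1.131×10⁻⁴·7.825×10¹¹.

P_net ≈ 1.20 W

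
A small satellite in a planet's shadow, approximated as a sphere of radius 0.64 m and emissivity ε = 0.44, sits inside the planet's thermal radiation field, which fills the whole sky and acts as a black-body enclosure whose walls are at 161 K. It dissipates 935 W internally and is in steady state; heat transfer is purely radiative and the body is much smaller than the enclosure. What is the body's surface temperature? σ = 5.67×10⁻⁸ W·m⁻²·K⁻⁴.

T ≈ 299 K

For a small grey body in a large enclosure, net radiated power = εσA(T⁴ − T_w⁴).
Steady state: P = εσA(T⁴ − T_w⁴) with A = 4πr² = 5.147 m².
T⁴ = P/(εσA) + T_w⁴ = 935/(0.44·5.67×10⁻⁸·5.147) + (161)⁴
    = 7.281×10⁹ + 6.719×10⁸ = 7.953×10⁹ K⁴.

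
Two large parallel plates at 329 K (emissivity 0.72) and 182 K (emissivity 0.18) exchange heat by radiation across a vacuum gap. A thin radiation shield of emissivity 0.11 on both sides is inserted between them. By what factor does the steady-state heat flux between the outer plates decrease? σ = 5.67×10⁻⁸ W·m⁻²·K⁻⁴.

Without shield: q₀ = σΔ(T⁴)/(1/ε₁+1/ε₂−1) with denominator 5.944.
With shield the two gaps are in series; the resistances add: (1/ε₁+1/ε_s−1)+(1/ε_s+1/ε₂−1) = 9.480+13.65 = 23.13.
Heat-flux ratio q₀/q = 23.13/5.944.

factor ≈ 3.89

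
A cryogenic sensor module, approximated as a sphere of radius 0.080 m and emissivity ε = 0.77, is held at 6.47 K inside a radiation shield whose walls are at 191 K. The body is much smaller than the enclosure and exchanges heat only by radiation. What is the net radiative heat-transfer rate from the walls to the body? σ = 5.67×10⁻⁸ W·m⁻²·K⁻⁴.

P_net ≈ 4.67 W

For a small grey body in a large enclosure: P_net = εσA(T_body⁴ − T_wall⁴).
A = 4πr² = 0.08042 m²; T_body⁴ − T_wall⁴ = 1752 − 1.331×10⁹ = -1.331×10⁹ K⁴.
|P_net| = 0.77·5.67×10⁻⁸·0.08042·1.331×10⁹.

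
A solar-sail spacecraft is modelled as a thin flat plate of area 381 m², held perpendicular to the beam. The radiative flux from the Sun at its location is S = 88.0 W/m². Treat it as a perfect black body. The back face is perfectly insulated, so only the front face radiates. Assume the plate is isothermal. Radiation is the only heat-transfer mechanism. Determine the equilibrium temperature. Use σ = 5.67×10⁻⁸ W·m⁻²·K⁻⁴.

T ≈ 198 K

At equilibrium, absorbed power = emitted power.
Absorbing cross-section = A = 381.0 m²; emitting surface = A = 381.0 m² (ratio 1).
S·A_cross = εσ·A_surf·T⁴  ⇒  T⁴ = S/(1σ).
T⁴ = 1.00·88.0/(1·5.67×10⁻⁸) = 1.552×10⁹ K⁴.
T = (1.552×10⁹)^(1/4).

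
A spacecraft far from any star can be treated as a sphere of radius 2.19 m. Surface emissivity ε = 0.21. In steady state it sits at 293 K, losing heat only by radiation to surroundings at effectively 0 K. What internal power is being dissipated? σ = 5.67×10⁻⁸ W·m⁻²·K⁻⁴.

Steady state: P = εσA T⁴.
A = 4πr² = 60.27 m²; T⁴ = (293)⁴ = 7.370×10⁹ K⁴.
P = 0.21 × 5.67×10⁻⁸ × 60.27 × 7.370×10⁹.

P ≈ 5290 W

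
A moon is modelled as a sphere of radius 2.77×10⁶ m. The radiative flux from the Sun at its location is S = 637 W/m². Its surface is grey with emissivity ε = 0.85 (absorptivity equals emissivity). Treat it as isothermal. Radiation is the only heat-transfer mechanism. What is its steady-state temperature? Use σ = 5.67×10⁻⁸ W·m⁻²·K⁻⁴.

T ≈ 230 K

At equilibrium, absorbed power = emitted power.
Absorbing cross-section = πr² = 2.411×10¹³ m²; emitting surface = 4πr² = 9.642×10¹³ m² (ratio 4).
εS·A_cross = εσ·A_surf·T⁴  ⇒  T⁴ = S/(4σ)   (ε cancels).
T⁴ = 637/(4·5.67×10⁻⁸) = 2.809×10⁹ K⁴.
T = (2.809×10⁹)^(1/4).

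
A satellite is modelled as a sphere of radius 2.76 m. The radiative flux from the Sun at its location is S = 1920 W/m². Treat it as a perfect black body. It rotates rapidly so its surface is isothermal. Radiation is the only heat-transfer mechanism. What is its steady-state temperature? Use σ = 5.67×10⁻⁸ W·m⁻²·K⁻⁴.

At equilibrium, absorbed power = emitted power.
Absorbing cross-section = πr² = 23.93 m²; emitting surface = 4πr² = 95.73 m² (ratio 4).
S·A_cross = εσ·A_surf·T⁴  ⇒  T⁴ = S/(4σ).
T⁴ = 1.00·1920/(4·5.67×10⁻⁸) = 8.466×10⁹ K⁴.
T = (8.466×10⁹)^(1/4).

T ≈ 303 K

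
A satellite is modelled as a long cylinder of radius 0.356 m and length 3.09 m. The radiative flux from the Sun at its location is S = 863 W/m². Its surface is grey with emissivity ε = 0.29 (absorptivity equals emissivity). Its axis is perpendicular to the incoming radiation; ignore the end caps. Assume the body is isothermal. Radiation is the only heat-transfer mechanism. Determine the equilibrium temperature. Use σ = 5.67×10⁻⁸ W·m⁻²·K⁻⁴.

T ≈ 264 K

At equilibrium, absorbed power = emitted power.
Absorbing cross-section = 2rL = 2.200 m²; emitting surface = 2πrL = 6.912 m² (ratio π).
εS·A_cross = εσ·A_surf·T⁴  ⇒  T⁴ = S/(πσ)   (ε cancels).
T⁴ = 863/(π·5.67×10⁻⁸) = 4.845×10⁹ K⁴.
T = (4.845×10⁹)^(1/4).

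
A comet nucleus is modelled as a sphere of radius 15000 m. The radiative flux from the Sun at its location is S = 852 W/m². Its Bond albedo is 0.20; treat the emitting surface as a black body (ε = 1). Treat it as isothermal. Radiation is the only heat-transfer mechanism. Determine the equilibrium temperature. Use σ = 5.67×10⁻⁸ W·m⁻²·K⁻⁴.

At equilibrium, absorbed power = emitted power.
Absorbing cross-section = πr² = 7.069×10⁸ m²; emitting surface = 4πr² = 2.827×10⁹ m² (ratio 4).
(1−a)S·A_cross = εσ·A_surf·T⁴  ⇒  T⁴ = (1−a)S/(4σ).
T⁴ = 0.800·852/(4·5.67×10⁻⁸) = 3.005×10⁹ K⁴.
T = (3.005×10⁹)^(1/4).

T ≈ 234 K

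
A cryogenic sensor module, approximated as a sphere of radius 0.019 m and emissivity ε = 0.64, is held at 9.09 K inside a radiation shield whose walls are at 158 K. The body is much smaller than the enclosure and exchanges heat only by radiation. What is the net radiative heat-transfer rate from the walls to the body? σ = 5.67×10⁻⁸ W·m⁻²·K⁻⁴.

For a small grey body in a large enclosure: P_net = εσA(T_body⁴ − T_wall⁴).
A = 4πr² = 0.004536 m²; T_body⁴ − T_wall⁴ = 6827 − 6.232×10⁸ = -6.232×10⁸ K⁴.
|P_net| = 0.64·5.67×10⁻⁸·0.004536·6.232×10⁸.

P_net ≈ 0.103 W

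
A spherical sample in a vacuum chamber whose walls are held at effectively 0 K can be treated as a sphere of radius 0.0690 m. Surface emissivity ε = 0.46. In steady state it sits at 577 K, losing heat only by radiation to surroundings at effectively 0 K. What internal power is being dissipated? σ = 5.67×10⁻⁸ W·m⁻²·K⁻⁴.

Steady state: P = εσA T⁴.
A = 4πr² = 0.05983 m²; T⁴ = (577)⁴ = 1.108×10¹¹ K⁴.
P = 0.46 × 5.67×10⁻⁸ × 0.05983 × 1.108×10¹¹.

P ≈ 173 W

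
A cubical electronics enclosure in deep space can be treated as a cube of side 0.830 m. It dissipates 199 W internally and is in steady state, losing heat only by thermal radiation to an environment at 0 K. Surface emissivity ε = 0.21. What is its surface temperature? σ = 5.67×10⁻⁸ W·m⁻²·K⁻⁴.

T ≈ 252 K

Steady state: internal power = radiated power, P = εσA T⁴.
Radiating area A = 6L² = 4.133 m².
T⁴ = P/(εσA) = 199/(0.21·5.67×10⁻⁸·4.133) = 4.043×10⁹ K⁴.
T = (4.043×10⁹)^(1/4).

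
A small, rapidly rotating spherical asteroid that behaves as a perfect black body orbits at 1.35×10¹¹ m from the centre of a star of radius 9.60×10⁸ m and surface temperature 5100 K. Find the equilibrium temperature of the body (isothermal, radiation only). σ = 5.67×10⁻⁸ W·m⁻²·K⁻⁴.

T ≈ 304 K

The star's surface emits σT_*⁴; at distance d the flux is S = σT_*⁴(R_*/d)².
S = 5.67×10⁻⁸·(5100)⁴·(9.60×10⁸/1.35×10¹¹)² = 1940 W/m².
For an isothermal sphere T⁴ = (1−a)S/(4σ) = 8.553×10⁹ K⁴.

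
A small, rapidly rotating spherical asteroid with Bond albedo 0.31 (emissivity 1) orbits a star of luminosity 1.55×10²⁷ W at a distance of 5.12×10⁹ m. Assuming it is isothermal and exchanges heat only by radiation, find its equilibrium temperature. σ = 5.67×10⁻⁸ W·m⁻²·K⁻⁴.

T ≈ 1950 K

First find the stellar flux at distance d: S = L/(4πd²) = 1.55×10²⁷/(4π·(5.12×10⁹)²) = 4.705×10⁶ W/m².
For an isothermal sphere, absorbed (1−a)S·πr² = emitted σ·4πr²·T⁴, so T⁴ = (1−a)S/(4σ).
T⁴ = 0.690·4.705×10⁶/(4·5.67×10⁻⁸) = 1.431×10¹³ K⁴.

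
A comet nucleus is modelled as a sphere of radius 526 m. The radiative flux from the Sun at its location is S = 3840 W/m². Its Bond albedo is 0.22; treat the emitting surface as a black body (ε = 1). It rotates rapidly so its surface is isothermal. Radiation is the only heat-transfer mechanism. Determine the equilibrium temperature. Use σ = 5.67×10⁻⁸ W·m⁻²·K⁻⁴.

T ≈ 339 K

At equilibrium, absorbed power = emitted power.
Absorbing cross-section = πr² = 8.692×10⁵ m²; emitting surface = 4πr² = 3.477×10⁶ m² (ratio 4).
(1−a)S·A_cross = εσ·A_surf·T⁴  ⇒  T⁴ = (1−a)S/(4σ).
T⁴ = 0.780·3840/(4·5.67×10⁻⁸) = 1.321×10¹⁰ K⁴.
T = (1.321×10¹⁰)^(1/4).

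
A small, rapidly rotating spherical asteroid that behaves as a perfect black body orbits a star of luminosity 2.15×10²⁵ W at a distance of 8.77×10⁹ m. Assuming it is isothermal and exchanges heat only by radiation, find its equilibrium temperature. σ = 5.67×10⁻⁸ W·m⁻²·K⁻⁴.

First find the stellar flux at distance d: S = L/(4πd²) = 2.15×10²⁵/(4π·(8.77×10⁹)²) = 22240 W/m².
For an isothermal sphere, absorbed (1−a)S·πr² = emitted σ·4πr²·T⁴, so T⁴ = (1−a)S/(4σ).
T⁴ = 1.00·22240/(4·5.67×10⁻⁸) = 9.808×10¹⁰ K⁴.

T ≈ 560 K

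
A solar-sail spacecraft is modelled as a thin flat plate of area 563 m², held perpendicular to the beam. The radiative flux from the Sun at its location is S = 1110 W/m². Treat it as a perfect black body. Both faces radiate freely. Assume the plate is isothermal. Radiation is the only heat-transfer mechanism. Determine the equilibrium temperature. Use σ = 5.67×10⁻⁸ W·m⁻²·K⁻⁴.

T ≈ 315 K

At equilibrium, absorbed power = emitted power.
Absorbing cross-section = A = 563.0 m²; emitting surface = 2A = 1126 m² (ratio 2).
S·A_cross = εσ·A_surf·T⁴  ⇒  T⁴ = S/(2σ).
T⁴ = 1.00·1110/(2·5.67×10⁻⁸) = 9.788×10⁹ K⁴.
T = (9.788×10⁹)^(1/4).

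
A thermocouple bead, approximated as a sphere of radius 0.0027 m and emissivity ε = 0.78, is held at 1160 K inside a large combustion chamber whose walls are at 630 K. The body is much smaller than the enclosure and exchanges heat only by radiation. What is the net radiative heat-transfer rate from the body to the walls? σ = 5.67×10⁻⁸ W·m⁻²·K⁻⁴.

P_net ≈ 6.70 W

For a small grey body in a large enclosure: P_net = εσA(T_body⁴ − T_wall⁴).
A = 4πr² = 9.161×10⁻⁵ m²; T_body⁴ − T_wall⁴ = 1.811×10¹² − 1.575×10¹¹ = 1.653×10¹² K⁴.
|P_net| = 0.78·5.67×10⁻⁸·9.161×10⁻⁵·1.653×10¹².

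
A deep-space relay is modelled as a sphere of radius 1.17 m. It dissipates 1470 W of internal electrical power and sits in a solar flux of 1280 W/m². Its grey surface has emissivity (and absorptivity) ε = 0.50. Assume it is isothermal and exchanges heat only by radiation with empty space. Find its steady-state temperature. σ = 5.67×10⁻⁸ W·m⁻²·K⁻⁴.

T ≈ 305 K

At steady state, absorbed solar power + internal power = radiated power.
Absorbed: α·S·A_cross = 0.50·1280·4.301 = 2752 W (cross-section πr²).
Total input = 2752 + 1470 = 4222 W.
Radiated: εσ·A_surf·T⁴ with A_surf = 4πr² = 17.20 m².
T⁴ = 4222/(0.50·5.67×10⁻⁸·17.20) = 8.658×10⁹ K⁴.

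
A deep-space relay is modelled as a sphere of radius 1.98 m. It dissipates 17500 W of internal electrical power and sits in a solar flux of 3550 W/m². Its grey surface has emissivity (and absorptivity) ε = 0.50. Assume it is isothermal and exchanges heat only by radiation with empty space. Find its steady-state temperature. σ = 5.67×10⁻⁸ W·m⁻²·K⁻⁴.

T ≈ 410 K

At steady state, absorbed solar power + internal power = radiated power.
Absorbed: α·S·A_cross = 0.50·3550·12.32 = 21860 W (cross-section πr²).
Total input = 21860 + 17500 = 39360 W.
Radiated: εσ·A_surf·T⁴ with A_surf = 4πr² = 49.27 m².
T⁴ = 39360/(0.50·5.67×10⁻⁸·49.27) = 2.818×10¹⁰ K⁴.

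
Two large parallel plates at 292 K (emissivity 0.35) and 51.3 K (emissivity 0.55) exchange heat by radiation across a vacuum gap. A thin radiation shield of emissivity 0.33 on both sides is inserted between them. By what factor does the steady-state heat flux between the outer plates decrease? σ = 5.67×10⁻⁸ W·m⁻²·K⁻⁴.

Without shield: q₀ = σΔ(T⁴)/(1/ε₁+1/ε₂−1) with denominator 3.675.
With shield the two gaps are in series; the resistances add: (1/ε₁+1/ε_s−1)+(1/ε_s+1/ε₂−1) = 4.887+3.848 = 8.736.
Heat-flux ratio q₀/q = 8.736/3.675.

factor ≈ 2.38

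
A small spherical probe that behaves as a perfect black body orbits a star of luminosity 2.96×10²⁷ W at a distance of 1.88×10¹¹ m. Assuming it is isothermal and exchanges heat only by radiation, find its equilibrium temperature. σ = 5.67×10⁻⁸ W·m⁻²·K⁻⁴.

First find the stellar flux at distance d: S = L/(4πd²) = 2.96×10²⁷/(4π·(1.88×10¹¹)²) = 6664 W/m².
For an isothermal sphere, absorbed (1−a)S·πr² = emitted σ·4πr²·T⁴, so T⁴ = (1−a)S/(4σ).
T⁴ = 1.00·6664/(4·5.67×10⁻⁸) = 2.938×10¹⁰ K⁴.

T ≈ 414 K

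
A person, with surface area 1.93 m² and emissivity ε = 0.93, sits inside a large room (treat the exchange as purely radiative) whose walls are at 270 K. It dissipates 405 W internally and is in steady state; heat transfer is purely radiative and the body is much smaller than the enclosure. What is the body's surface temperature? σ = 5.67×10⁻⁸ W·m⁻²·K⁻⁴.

T ≈ 310 K

For a small grey body in a large enclosure, net radiated power = εσA(T⁴ − T_w⁴).
Steady state: P = εσA(T⁴ − T_w⁴) with A = 1.93 m².
T⁴ = P/(εσA) + T_w⁴ = 405/(0.93·5.67×10⁻⁸·1.930) + (270)⁴
    = 3.980×10⁹ + 5.314×10⁹ = 9.294×10⁹ K⁴.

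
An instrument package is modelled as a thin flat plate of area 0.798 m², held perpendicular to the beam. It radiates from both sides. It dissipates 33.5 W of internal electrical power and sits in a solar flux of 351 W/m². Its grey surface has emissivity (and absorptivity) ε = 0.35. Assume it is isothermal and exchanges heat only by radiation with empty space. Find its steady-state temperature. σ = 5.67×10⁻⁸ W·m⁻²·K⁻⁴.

At steady state, absorbed solar power + internal power = radiated power.
Absorbed: α·S·A_cross = 0.35·351·0.7980 = 98.03 W (cross-section A).
Total input = 98.03 + 33.5 = 131.5 W.
Radiated: εσ·A_surf·T⁴ with A_surf = 2A = 1.596 m².
T⁴ = 131.5/(0.35·5.67×10⁻⁸·1.596) = 4.153×10⁹ K⁴.

T ≈ 254 K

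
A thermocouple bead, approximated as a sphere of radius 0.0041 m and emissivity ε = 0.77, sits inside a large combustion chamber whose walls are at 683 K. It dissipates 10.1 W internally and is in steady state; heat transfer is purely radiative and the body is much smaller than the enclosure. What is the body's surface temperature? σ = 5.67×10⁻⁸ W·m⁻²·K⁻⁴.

For a small grey body in a large enclosure, net radiated power = εσA(T⁴ − T_w⁴).
Steady state: P = εσA(T⁴ − T_w⁴) with A = 4πr² = 2.112×10⁻⁴ m².
T⁴ = P/(εσA) + T_w⁴ = 10.1/(0.77·5.67×10⁻⁸·2.112×10⁻⁴) + (683)⁴
    = 1.095×10¹² + 2.176×10¹¹ = 1.313×10¹² K⁴.

T ≈ 1070 K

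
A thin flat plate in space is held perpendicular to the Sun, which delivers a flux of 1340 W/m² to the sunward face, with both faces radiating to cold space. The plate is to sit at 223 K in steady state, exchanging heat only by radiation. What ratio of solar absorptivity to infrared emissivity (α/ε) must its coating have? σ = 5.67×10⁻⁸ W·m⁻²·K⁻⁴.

Balance: αS·A = εσ·2A·T⁴ ⇒ α/ε = 2σT⁴/S.
α/ε = 2·5.67×10⁻⁸·(223)⁴/1340 = 2·5.67×10⁻⁸·2.473×10⁹/1340.

α/ε ≈ 0.209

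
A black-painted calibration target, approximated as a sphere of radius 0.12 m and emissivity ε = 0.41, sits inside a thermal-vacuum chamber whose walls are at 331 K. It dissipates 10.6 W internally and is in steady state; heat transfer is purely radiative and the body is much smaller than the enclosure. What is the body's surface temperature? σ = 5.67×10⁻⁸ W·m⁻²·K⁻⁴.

T ≈ 347 K

For a small grey body in a large enclosure, net radiated power = εσA(T⁴ − T_w⁴).
Steady state: P = εσA(T⁴ − T_w⁴) with A = 4πr² = 0.1810 m².
T⁴ = P/(εσA) + T_w⁴ = 10.6/(0.41·5.67×10⁻⁸·0.1810) + (331)⁴
    = 2.520×10⁹ + 1.200×10¹⁰ = 1.452×10¹⁰ K⁴.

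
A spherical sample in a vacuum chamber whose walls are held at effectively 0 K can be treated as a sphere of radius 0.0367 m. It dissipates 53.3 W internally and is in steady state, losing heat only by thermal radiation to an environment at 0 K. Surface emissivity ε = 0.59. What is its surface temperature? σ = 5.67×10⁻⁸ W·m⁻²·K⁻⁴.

T ≈ 554 K

Steady state: internal power = radiated power, P = εσA T⁴.
Radiating area A = 4πr² = 0.01693 m².
T⁴ = P/(εσA) = 53.3/(0.59·5.67×10⁻⁸·0.01693) = 9.413×10¹⁰ K⁴.
T = (9.413×10¹⁰)^(1/4).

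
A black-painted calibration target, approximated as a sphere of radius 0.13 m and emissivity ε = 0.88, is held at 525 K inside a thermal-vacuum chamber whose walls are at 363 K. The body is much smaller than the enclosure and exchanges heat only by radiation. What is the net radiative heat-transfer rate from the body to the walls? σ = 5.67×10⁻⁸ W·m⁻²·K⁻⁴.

P_net ≈ 621 W

For a small grey body in a large enclosure: P_net = εσA(T_body⁴ − T_wall⁴).
A = 4πr² = 0.2124 m²; T_body⁴ − T_wall⁴ = 7.597×10¹⁰ − 1.736×10¹⁰ = 5.861×10¹⁰ K⁴.
|P_net| = 0.88·5.67×10⁻⁸·0.2124·5.861×10¹⁰.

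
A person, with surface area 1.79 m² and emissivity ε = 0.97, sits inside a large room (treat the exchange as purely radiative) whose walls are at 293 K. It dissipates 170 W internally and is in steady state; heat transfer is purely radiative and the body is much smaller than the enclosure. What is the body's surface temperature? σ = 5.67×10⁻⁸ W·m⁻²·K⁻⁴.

T ≈ 309 K

For a small grey body in a large enclosure, net radiated power = εσA(T⁴ − T_w⁴).
Steady state: P = εσA(T⁴ − T_w⁴) with A = 1.79 m².
T⁴ = P/(εσA) + T_w⁴ = 170/(0.97·5.67×10⁻⁸·1.790) + (293)⁴
    = 1.727×10⁹ + 7.370×10⁹ = 9.097×10⁹ K⁴.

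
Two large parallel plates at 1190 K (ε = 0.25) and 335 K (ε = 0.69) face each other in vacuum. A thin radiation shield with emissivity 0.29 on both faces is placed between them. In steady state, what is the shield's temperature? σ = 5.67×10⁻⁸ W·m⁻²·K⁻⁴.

T_s ≈ 935 K

In steady state the net flux on the hot side equals that on the cold side.
σ(T₁⁴−T_s⁴)/D₁ = σ(T_s⁴−T₂⁴)/D₂, with D₁ = 1/ε₁+1/ε_s−1 = 6.448, D₂ = 1/ε_s+1/ε₂−1 = 3.898.
Solve for T_s⁴: T_s⁴ = (D₂·T₁⁴ + D₁·T₂⁴)/(D₁+D₂) = 7.633×10¹¹ K⁴.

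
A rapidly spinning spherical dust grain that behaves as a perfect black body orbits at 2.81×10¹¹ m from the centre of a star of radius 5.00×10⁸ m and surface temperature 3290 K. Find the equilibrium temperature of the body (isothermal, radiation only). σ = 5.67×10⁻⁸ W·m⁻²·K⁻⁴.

T ≈ 98.1 K

The star's surface emits σT_*⁴; at distance d the flux is S = σT_*⁴(R_*/d)².
S = 5.67×10⁻⁸·(3290)⁴·(5.00×10⁸/2.81×10¹¹)² = 21.03 W/m².
For an isothermal sphere T⁴ = (1−a)S/(4σ) = 9.274×10⁷ K⁴.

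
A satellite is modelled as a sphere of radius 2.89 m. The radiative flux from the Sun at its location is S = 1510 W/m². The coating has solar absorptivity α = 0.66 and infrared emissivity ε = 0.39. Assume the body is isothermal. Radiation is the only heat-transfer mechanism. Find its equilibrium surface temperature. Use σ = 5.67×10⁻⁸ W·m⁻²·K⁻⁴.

At equilibrium, absorbed power = emitted power.
Absorbing cross-section = πr² = 26.24 m²; emitting surface = 4πr² = 105.0 m² (ratio 4).
αS·A_cross = εσ·A_surf·T⁴  ⇒  T⁴ = αS/(ε·4σ).
T⁴ = 0.660·1510/(0.39·4·5.67×10⁻⁸) = 1.127×10¹⁰ K⁴.
T = (1.127×10¹⁰)^(1/4).

T ≈ 326 K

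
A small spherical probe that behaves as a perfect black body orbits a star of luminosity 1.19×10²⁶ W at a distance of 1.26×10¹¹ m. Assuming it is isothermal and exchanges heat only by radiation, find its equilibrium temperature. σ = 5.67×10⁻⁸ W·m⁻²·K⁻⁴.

T ≈ 226 K

First find the stellar flux at distance d: S = L/(4πd²) = 1.19×10²⁶/(4π·(1.26×10¹¹)²) = 596.5 W/m².
For an isothermal sphere, absorbed (1−a)S·πr² = emitted σ·4πr²·T⁴, so T⁴ = (1−a)S/(4σ).
T⁴ = 1.00·596.5/(4·5.67×10⁻⁸) = 2.630×10⁹ K⁴.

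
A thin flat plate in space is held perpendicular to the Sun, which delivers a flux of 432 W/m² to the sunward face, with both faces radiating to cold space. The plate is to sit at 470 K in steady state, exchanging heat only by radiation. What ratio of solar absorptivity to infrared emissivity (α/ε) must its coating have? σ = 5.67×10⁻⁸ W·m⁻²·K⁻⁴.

Balance: αS·A = εσ·2A·T⁴ ⇒ α/ε = 2σT⁴/S.
α/ε = 2·5.67×10⁻⁸·(470)⁴/432 = 2·5.67×10⁻⁸·4.880×10¹⁰/432.

α/ε ≈ 12.8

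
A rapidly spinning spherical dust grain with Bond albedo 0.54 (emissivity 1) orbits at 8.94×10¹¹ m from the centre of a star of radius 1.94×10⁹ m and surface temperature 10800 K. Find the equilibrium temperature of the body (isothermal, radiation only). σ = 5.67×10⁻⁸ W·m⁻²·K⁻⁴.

T ≈ 293 K

The star's surface emits σT_*⁴; at distance d the flux is S = σT_*⁴(R_*/d)².
S = 5.67×10⁻⁸·(10800)⁴·(1.94×10⁹/8.94×10¹¹)² = 3633 W/m².
For an isothermal sphere T⁴ = (1−a)S/(4σ) = 7.368×10⁹ K⁴.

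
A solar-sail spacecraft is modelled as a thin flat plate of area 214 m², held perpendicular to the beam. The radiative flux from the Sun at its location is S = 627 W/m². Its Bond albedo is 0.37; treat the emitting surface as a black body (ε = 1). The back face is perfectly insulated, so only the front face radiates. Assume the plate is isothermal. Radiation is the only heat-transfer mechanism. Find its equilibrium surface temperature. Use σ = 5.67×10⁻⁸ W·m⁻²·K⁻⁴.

At equilibrium, absorbed power = emitted power.
Absorbing cross-section = A = 214.0 m²; emitting surface = A = 214.0 m² (ratio 1).
(1−a)S·A_cross = εσ·A_surf·T⁴  ⇒  T⁴ = (1−a)S/(1σ).
T⁴ = 0.630·627/(1·5.67×10⁻⁸) = 6.967×10⁹ K⁴.
T = (6.967×10⁹)^(1/4).

T ≈ 289 K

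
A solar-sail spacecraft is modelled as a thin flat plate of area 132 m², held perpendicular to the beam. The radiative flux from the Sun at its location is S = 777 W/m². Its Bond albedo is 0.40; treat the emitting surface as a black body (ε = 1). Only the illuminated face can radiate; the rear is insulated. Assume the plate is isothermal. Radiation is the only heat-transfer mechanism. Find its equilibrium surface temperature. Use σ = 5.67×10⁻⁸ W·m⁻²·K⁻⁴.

T ≈ 301 K

At equilibrium, absorbed power = emitted power.
Absorbing cross-section = A = 132.0 m²; emitting surface = A = 132.0 m² (ratio 1).
(1−a)S·A_cross = εσ·A_surf·T⁴  ⇒  T⁴ = (1−a)S/(1σ).
T⁴ = 0.600·777/(1·5.67×10⁻⁸) = 8.222×10⁹ K⁴.
T = (8.222×10⁹)^(1/4).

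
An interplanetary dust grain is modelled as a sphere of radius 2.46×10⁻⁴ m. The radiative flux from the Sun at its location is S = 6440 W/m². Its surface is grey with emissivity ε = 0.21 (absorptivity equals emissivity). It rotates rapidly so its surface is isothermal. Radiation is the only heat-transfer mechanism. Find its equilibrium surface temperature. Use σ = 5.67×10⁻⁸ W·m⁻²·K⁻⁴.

At equilibrium, absorbed power = emitted power.
Absorbing cross-section = πr² = 1.901×10⁻⁷ m²; emitting surface = 4πr² = 7.605×10⁻⁷ m² (ratio 4).
εS·A_cross = εσ·A_surf·T⁴  ⇒  T⁴ = S/(4σ)   (ε cancels).
T⁴ = 6440/(4·5.67×10⁻⁸) = 2.840×10¹⁰ K⁴.
T = (2.840×10¹⁰)^(1/4).

T ≈ 410 K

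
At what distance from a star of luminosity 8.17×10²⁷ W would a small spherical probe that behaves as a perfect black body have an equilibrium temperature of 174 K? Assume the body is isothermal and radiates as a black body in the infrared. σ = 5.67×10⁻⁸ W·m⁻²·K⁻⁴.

For an isothermal black-emitting sphere, (1−a)S·πr² = σ·4πr²·T⁴ ⇒ S = 4σT⁴/(1−a).
S = 4·5.67×10⁻⁸·(174)⁴/1.00 = 207.9 W/m².
Flux falls as S = L/(4πd²), so d = √(L/(4πS)) = √(8.17×10²⁷/(4π·207.9)).

d ≈ 1.77×10¹² m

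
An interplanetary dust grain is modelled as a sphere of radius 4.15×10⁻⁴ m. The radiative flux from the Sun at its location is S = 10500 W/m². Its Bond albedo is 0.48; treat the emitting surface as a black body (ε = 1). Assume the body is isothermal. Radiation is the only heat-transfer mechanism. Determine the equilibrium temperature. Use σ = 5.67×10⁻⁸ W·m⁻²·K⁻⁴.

T ≈ 394 K

At equilibrium, absorbed power = emitted power.
Absorbing cross-section = πr² = 5.411×10⁻⁷ m²; emitting surface = 4πr² = 2.164×10⁻⁶ m² (ratio 4).
(1−a)S·A_cross = εσ·A_surf·T⁴  ⇒  T⁴ = (1−a)S/(4σ).
T⁴ = 0.520·10500/(4·5.67×10⁻⁸) = 2.407×10¹⁰ K⁴.
T = (2.407×10¹⁰)^(1/4).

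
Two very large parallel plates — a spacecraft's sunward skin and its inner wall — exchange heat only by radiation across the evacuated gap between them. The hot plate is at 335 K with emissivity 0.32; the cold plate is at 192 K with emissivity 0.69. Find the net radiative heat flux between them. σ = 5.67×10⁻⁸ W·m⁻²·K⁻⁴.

q ≈ 178 W/m²

For two infinite grey parallel plates, q = σ(T₁⁴ − T₂⁴)/(1/ε₁ + 1/ε₂ − 1).
T₁⁴ − T₂⁴ = 1.259×10¹⁰ − 1.359×10⁹ = 1.124×10¹⁰ K⁴.
1/ε₁ + 1/ε₂ − 1 = 3.125 + 1.449 − 1 = 3.574.
q = 5.67×10⁻⁸ × 1.124×10¹⁰ / 3.574.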